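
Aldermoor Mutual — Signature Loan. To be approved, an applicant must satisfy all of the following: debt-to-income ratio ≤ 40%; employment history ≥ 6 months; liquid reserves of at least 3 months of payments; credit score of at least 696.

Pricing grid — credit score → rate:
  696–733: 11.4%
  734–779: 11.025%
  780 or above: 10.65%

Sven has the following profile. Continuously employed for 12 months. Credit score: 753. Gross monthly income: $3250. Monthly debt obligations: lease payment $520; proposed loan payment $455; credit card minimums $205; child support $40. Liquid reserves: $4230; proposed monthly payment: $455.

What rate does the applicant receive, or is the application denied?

Credit score 753 ≥ 696 (meets minimum)
Employment 12 ≥ 6 months
Liquid reserves cover 4,230/455 = 9.3 months — ≥ 3 required
Total monthly debts = (520 + 455 + 205 + 40) = 1,220. DTI: 1,220 ÷ 3,250 = 37.5%, within the 40% cap
All requirements met. Score 753 falls in the 734–779 tier → 11.025%.

Approved at 11.025%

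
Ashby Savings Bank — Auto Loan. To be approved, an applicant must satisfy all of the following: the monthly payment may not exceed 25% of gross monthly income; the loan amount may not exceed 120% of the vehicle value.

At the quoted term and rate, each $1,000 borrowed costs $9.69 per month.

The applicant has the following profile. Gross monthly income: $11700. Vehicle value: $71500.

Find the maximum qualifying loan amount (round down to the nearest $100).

Payment cap: 25% × $11,700 = $2,925/month.
At $9.69 per $1,000, that supports 2,925/9.69 × 1,000 ≈ $301,857 → $301,800.
LTV cap: 120% × $71,500 = $85,800 → $85,800.
Binding constraint: loan-to-value.

$85,800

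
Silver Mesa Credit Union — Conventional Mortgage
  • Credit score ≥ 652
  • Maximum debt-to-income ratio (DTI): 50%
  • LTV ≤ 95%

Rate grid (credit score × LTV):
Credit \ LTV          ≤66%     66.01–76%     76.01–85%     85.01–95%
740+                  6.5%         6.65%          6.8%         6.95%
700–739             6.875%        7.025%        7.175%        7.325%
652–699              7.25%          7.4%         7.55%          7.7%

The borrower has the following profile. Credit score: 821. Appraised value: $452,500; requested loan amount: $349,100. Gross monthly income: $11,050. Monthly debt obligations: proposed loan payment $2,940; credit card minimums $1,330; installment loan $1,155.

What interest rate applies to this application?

6.8%

Credit score 821 ≥ 652; Total monthly debts = (2,940 + 1,330 + 1,155) = 5,425. Debt-to-income = 5,425/11,050 = 49.1% — meets 50% limit
Loan-to-value = 349,100/452,500 = 77.1% — pass (95% max)
Credit 821 → row 740+; LTV 77.1% → column 76.01–85%. Grid cell → 6.8%.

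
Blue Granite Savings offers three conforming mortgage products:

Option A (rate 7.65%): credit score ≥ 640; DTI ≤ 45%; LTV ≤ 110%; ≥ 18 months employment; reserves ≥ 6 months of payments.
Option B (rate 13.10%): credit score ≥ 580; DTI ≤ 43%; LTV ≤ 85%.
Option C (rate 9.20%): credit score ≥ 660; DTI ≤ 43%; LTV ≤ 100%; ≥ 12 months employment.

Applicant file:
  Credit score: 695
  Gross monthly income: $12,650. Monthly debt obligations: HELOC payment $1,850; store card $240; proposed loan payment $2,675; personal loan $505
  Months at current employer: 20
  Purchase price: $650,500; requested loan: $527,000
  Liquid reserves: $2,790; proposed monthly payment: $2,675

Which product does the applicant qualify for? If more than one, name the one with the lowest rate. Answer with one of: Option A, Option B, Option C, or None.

Option C

Total debts = (1,850 + 240 + 2,675 + 505) = 5,270; DTI = 5,270/12,650 = 41.7%.
LTV = 527,000/650,500 = 81%.
Reserves = 2,790/2,675 = 1.0 months.
Option A: score 695 ≥ 640; DTI 41.7% ≤ 45%; LTV 81% ≤ 110%; employment 20 ≥ 18 mo; reserves 1.0 < 6 mo → does not qualify.
Option B: score 695 ≥ 580; DTI 41.7% ≤ 43%; LTV 81% ≤ 85% → qualifies.
Option C: score 695 ≥ 660; DTI 41.7% ≤ 43%; LTV 81% ≤ 100%; employment 20 ≥ 12 mo → qualifies.
Qualifying: Option B, Option C. Lowest rate is 9.20% → Option C.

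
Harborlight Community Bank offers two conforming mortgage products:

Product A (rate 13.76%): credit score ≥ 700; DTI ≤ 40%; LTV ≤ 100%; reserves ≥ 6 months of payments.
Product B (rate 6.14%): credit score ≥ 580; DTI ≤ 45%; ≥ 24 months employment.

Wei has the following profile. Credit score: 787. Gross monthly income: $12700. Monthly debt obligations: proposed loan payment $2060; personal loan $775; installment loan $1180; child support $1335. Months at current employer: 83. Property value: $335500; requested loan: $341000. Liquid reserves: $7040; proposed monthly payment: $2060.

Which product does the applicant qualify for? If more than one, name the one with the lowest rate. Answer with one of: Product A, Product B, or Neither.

Total debts = (2,060 + 775 + 1,180 + 1,335) = 5,350; DTI = 5,350/12,700 = 42.1%.
LTV = 341,000/335,500 = 101.6%.
Reserves = 7,040/2,060 = 3.4 months.
Product A: score 787 ≥ 700; DTI 42.1% > 40%; LTV 101.6% > 100%; reserves 3.4 < 6 mo → does not qualify.
Product B: score 787 ≥ 580; DTI 42.1% ≤ 45%; employment 83 ≥ 24 mo → qualifies.

Product B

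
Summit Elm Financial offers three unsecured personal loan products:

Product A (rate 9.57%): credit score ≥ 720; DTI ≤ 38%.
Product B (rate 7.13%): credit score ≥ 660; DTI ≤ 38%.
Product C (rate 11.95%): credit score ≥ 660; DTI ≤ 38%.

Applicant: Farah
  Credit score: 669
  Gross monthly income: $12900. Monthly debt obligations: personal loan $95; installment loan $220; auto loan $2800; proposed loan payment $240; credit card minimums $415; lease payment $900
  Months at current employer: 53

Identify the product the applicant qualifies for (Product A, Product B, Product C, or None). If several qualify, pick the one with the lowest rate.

Product B

Total debts = (95 + 220 + 2,800 + 240 + 415 + 900) = 4,670; DTI = 4,670/12,900 = 36.2%.
Product A: score 669 < 720; DTI 36.2% ≤ 38% → does not qualify.
Product B: score 669 ≥ 660; DTI 36.2% ≤ 38% → qualifies.
Product C: score 669 ≥ 660; DTI 36.2% ≤ 38% → qualifies.
Qualifying: Product B, Product C. Lowest rate is 7.13% → Product B.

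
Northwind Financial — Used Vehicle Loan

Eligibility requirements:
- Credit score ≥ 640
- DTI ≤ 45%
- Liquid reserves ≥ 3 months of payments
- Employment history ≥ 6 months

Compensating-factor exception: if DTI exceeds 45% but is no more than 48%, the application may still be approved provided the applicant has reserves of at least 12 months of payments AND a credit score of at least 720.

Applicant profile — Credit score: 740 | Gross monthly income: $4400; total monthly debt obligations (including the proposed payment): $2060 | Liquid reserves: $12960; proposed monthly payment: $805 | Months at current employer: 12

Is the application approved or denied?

Approved

Credit score 740 ≥ 640 (meets base)
DTI = 2,060/4,400 = 46.8% > 45% — standard DTI limit exceeded.
Liquid reserves cover 12,960/805 = 16.1 months — ≥ 3 required
Employment 12 ≥ 6 months
DTI 46.8% is within the 45%–48% exception band; checking compensating factors.
Override check — reserves: 16.1 mo (ok); score: 740 (ok).
Both override conditions satisfied; DTI exception granted.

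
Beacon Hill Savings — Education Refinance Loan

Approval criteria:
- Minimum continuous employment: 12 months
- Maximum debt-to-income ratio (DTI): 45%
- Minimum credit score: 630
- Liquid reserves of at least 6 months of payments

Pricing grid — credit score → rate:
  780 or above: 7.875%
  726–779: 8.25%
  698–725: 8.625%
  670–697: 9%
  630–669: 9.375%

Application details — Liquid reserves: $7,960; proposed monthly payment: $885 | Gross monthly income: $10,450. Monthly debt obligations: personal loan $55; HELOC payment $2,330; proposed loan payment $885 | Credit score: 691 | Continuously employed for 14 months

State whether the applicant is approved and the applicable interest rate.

Approved at 9%

Credit score 691 ≥ 630 (meets minimum)
Total monthly debts = (55 + 2,330 + 885) = 3,270. Debt-to-income = 3,270/10,450 = 31.3% — meets 45% limit
Reserves = 7,960/885 = 9.0 months ≥ 6
Employment 14 ≥ 12 months
All requirements met. Score 691 falls in the 670–697 tier → 9%.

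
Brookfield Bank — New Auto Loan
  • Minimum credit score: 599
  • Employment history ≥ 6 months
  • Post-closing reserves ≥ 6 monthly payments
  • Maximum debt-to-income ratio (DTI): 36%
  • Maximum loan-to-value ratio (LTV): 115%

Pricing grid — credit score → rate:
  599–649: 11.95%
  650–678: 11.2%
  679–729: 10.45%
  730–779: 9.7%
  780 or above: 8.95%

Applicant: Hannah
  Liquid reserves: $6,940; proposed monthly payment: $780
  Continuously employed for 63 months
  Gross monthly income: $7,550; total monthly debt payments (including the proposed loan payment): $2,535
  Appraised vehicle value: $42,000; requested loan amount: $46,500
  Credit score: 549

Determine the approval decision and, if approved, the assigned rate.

Denied

Credit score 549 < 599 (below minimum)
Employment 63 ≥ 6 months
LTV: 46,500 ÷ 42,000 = 110.7%, within 115% cap
Reserves = 6,940/780 = 8.9 months ≥ 6
DTI = 2,535/7,550 = 33.6% ≤ 36%
Not all requirements met → denied.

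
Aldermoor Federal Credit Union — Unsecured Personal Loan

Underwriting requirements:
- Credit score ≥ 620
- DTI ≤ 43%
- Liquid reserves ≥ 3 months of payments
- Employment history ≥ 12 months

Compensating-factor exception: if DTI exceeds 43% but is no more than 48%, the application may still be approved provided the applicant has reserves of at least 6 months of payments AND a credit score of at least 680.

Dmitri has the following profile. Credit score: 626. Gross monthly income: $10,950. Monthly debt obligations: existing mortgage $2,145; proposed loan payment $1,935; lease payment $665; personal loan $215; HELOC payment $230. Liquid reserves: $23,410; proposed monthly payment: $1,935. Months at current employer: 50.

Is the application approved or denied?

Credit score 626 ≥ 620 (meets base)
Total debts = (2,145 + 1,935 + 665 + 215 + 230) = 5,190. DTI = 5,190/10,950 = 47.4% > 43% — standard DTI limit exceeded.
Liquid reserves cover 23,410/1,935 = 12.1 months — ≥ 3 required
Employment 50 ≥ 12 months
47.4% falls in the override range (43%–48%), so the compensating-factor test applies.
Reserves 12.1 ≥ 6 months; credit score 626 < 680.
Compensating-factor requirement not fully met.

Denied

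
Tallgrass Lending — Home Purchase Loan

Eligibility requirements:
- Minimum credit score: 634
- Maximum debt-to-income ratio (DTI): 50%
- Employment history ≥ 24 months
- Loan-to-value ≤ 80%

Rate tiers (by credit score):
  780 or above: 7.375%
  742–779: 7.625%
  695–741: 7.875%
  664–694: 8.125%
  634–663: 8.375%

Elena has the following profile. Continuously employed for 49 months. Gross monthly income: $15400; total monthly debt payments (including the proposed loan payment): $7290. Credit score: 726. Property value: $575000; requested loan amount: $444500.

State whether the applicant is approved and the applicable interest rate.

Approved at 7.875%

Credit score 726 ≥ 634 (meets minimum)
Employment 49 ≥ 24 months
DTI = 7,290/15,400 = 47.3% ≤ 50%
LTV = 444,500/575,000 = 77.3% ≤ 80%
All requirements met. Score 726 falls in the 695–741 tier → 7.875%.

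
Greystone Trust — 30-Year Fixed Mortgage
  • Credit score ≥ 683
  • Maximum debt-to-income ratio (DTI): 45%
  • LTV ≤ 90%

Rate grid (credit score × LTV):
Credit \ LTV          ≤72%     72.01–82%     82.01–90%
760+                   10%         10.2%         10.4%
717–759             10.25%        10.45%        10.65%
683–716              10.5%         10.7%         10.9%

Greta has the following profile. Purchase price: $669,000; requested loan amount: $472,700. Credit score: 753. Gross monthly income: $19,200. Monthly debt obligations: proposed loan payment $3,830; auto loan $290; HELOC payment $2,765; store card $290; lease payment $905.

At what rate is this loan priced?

10.25%

Credit score 753 ≥ 683; Total monthly debts = (3,830 + 290 + 2,765 + 290 + 905) = 8,080. DTI: 8,080 ÷ 19,200 = 42.1%, within the 45% cap
Loan-to-value = 472,700/669,000 = 70.7% — pass (90% max)
Row: 753 falls in 717–759. Column: 70.7% falls in ≤72%. Rate = 10.25%.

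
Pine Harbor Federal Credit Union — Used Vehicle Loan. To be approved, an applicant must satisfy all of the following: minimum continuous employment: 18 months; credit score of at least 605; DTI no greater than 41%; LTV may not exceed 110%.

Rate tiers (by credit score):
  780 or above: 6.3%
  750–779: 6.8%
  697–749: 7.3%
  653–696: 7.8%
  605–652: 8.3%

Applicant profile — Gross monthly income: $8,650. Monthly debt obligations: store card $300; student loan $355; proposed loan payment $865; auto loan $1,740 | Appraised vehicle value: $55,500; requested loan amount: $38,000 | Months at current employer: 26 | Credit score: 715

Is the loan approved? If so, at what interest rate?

Approved at 7.3%

Credit score 715 ≥ 605 (meets minimum)
Total monthly debts = (300 + 355 + 865 + 1,740) = 3,260. DTI: 3,260 ÷ 8,650 = 37.7%, within the 41% cap
Employment 26 ≥ 18 months
Loan-to-value = 38,000/55,500 = 68.5% — pass (110% max)
All requirements met. Score 715 falls in the 697–749 tier → 7.3%.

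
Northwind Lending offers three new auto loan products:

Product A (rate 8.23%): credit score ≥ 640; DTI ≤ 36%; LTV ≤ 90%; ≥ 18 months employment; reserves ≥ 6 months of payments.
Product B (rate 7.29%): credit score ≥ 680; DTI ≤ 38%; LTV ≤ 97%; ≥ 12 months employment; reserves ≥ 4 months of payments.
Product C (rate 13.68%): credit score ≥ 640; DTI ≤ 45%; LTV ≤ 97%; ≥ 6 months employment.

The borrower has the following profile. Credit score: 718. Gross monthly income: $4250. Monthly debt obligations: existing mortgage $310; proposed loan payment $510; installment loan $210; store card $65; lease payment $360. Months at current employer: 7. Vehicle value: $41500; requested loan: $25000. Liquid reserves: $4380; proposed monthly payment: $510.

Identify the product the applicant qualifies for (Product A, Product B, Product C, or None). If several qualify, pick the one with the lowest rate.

Total debts = (310 + 510 + 210 + 65 + 360) = 1,455; DTI = 1,455/4,250 = 34.2%.
LTV = 25,000/41,500 = 60.2%.
Reserves = 4,380/510 = 8.6 months.
Product A: score 718 ≥ 640; DTI 34.2% ≤ 36%; LTV 60.2% ≤ 90%; employment 7 < 18 mo; reserves 8.6 ≥ 6 mo → does not qualify.
Product B: score 718 ≥ 680; DTI 34.2% ≤ 38%; LTV 60.2% ≤ 97%; employment 7 < 12 mo; reserves 8.6 ≥ 4 mo → does not qualify.
Product C: score 718 ≥ 640; DTI 34.2% ≤ 45%; LTV 60.2% ≤ 97%; employment 7 ≥ 6 mo → qualifies.

Product C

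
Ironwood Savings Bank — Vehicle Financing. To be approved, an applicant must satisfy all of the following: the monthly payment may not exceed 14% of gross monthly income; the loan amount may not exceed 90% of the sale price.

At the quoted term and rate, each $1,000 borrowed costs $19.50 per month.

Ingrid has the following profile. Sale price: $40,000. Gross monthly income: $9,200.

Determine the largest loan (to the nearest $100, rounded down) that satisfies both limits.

Payment cap: 14% × $9,200 = $1,288/month.
At $19.50 per $1,000, that supports 1,288/19.50 × 1,000 ≈ $66,051 → $66,000.
LTV cap: 90% × $40,000 = $36,000 → $36,000.
Binding constraint: loan-to-value.

$36,000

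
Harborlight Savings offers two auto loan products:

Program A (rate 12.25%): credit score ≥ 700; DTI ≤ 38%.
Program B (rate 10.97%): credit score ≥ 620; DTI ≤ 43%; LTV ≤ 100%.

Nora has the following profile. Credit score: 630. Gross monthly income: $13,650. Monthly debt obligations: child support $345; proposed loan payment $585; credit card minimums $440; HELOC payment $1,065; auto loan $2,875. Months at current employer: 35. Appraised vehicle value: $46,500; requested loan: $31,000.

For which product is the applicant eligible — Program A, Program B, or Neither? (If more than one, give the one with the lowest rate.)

Program B

Total debts = (345 + 585 + 440 + 1,065 + 2,875) = 5,310; DTI = 5,310/13,650 = 38.9%.
LTV = 31,000/46,500 = 66.7%.
Program A: score 630 < 700; DTI 38.9% > 38% → does not qualify.
Program B: score 630 ≥ 620; DTI 38.9% ≤ 43%; LTV 66.7% ≤ 100% → qualifies.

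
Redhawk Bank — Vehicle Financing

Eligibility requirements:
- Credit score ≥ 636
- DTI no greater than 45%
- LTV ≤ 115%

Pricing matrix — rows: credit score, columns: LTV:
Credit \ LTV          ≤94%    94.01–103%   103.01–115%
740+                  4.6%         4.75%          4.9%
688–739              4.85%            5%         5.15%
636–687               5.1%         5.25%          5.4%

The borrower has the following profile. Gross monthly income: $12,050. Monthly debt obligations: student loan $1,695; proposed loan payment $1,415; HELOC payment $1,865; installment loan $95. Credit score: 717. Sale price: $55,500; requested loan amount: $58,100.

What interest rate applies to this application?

5.15%

Credit score 717 ≥ 636; Total monthly debts = (1,695 + 1,415 + 1,865 + 95) = 5,070. Debt-to-income = 5,070/12,050 = 42.1% — meets 45% limit
LTV = 58,100/55,500 = 104.7% ≤ 115%
Row: 717 falls in 688–739. Column: 104.7% falls in 103.01–115%. Rate = 5.15%.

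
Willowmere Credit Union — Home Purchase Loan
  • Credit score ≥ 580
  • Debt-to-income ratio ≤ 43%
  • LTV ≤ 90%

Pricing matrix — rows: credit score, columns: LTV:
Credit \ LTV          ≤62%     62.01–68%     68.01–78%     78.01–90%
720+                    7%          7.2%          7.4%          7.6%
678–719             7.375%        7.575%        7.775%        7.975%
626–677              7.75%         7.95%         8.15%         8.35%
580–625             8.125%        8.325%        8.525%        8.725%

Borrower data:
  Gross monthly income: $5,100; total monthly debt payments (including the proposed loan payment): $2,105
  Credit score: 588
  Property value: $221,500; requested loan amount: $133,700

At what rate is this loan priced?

Credit score 588 ≥ 580; DTI: 2,105 ÷ 5,100 = 41.3%, within the 43% cap
LTV = 133,700/221,500 = 60.4% ≤ 90%
Row: 588 falls in 580–625. Column: 60.4% falls in ≤62%. Rate = 8.125%.

8.125%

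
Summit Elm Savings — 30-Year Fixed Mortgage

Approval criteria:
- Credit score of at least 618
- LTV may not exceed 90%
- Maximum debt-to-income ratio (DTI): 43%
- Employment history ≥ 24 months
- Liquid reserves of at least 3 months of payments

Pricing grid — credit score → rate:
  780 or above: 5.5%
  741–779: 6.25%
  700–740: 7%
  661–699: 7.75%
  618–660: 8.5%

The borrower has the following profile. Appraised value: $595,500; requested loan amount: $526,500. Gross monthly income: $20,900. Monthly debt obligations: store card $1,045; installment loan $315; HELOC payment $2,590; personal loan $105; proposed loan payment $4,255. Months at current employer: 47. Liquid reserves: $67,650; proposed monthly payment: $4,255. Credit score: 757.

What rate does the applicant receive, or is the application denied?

Approved at 6.25%

Credit score 757 ≥ 618 (meets minimum)
LTV: 526,500 ÷ 595,500 = 88.4%, within 90% cap
Total monthly debts = (1,045 + 315 + 2,590 + 105 + 4,255) = 8,310. DTI: 8,310 ÷ 20,900 = 39.8%, within the 43% cap
Employment 47 ≥ 24 months
Reserves = 67,650/4,255 = 15.9 months ≥ 3
All requirements met. Score 757 falls in the 741–779 tier → 6.25%.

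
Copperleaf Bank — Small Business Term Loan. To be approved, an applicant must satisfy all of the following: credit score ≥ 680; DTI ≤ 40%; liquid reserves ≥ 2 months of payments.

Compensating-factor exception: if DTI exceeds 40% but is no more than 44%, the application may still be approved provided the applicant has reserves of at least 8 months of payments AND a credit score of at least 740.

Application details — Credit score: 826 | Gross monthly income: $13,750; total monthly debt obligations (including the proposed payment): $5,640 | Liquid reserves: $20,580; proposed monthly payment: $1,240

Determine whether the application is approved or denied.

Credit score 826 ≥ 680 (meets base)
DTI = 5,640/13,750 = 41% > 40% — standard DTI limit exceeded.
Reserves: 20,580 ÷ 1,240 = 16.6 months (meets 2-month minimum)
41% falls in the override range (40%–44%), so the compensating-factor test applies.
Override check — reserves: 16.6 mo (ok); score: 826 (ok).
Both override conditions satisfied; DTI exception granted.

Approved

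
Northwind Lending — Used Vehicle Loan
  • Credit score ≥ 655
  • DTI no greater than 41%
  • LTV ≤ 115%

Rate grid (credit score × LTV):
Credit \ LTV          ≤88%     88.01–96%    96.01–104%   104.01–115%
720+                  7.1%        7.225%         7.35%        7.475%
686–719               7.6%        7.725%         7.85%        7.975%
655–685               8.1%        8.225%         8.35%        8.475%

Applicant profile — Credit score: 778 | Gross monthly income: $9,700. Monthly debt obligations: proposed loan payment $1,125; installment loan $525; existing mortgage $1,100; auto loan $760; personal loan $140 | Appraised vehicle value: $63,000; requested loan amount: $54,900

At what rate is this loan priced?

Credit score 778 ≥ 655; Total monthly debts = (1,125 + 525 + 1,100 + 760 + 140) = 3,650. DTI: 3,650 ÷ 9,700 = 37.6%, within the 41% cap
LTV = 54,900/63,000 = 87.1% ≤ 115%
Row: 778 falls in 720+. Column: 87.1% falls in ≤88%. Rate = 7.1%.

7.1%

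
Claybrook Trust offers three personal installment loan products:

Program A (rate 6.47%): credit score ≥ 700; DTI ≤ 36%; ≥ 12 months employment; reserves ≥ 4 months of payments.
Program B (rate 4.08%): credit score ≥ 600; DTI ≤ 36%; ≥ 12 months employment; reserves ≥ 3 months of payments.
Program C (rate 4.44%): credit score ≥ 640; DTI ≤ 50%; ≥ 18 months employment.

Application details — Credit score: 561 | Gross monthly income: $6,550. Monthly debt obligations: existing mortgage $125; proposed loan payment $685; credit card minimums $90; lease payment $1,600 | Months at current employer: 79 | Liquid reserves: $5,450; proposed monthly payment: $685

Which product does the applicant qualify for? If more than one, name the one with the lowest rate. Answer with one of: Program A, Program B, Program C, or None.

None

Total debts = (125 + 685 + 90 + 1,600) = 2,500; DTI = 2,500/6,550 = 38.2%.
Reserves = 5,450/685 = 8.0 months.
Program A: score 561 < 700; DTI 38.2% > 36%; employment 79 ≥ 12 mo; reserves 8.0 ≥ 4 mo → does not qualify.
Program B: score 561 < 600; DTI 38.2% > 36%; employment 79 ≥ 12 mo; reserves 8.0 ≥ 3 mo → does not qualify.
Program C: score 561 < 640; DTI 38.2% ≤ 50%; employment 79 ≥ 18 mo → does not qualify.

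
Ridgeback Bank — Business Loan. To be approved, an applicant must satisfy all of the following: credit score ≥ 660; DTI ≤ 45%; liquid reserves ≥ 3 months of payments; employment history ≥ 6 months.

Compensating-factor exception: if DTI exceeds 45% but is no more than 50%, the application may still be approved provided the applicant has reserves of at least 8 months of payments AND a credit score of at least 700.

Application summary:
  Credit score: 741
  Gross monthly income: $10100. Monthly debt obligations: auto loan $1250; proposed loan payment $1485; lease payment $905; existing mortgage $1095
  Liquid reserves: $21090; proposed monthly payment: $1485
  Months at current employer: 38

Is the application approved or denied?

Credit score 741 ≥ 660 (meets base)
Total debts = (1,250 + 1,485 + 905 + 1,095) = 4,735. DTI = 4,735/10,100 = 46.9% > 45% — standard DTI limit exceeded.
Liquid reserves cover 21,090/1,485 = 14.2 months — ≥ 3 required
Employment 38 ≥ 6 months
46.9% falls in the override range (45%–50%), so the compensating-factor test applies.
Reserves 14.2 ≥ 8 months; credit score 741 ≥ 700.
Both override conditions satisfied; DTI exception granted.

Approved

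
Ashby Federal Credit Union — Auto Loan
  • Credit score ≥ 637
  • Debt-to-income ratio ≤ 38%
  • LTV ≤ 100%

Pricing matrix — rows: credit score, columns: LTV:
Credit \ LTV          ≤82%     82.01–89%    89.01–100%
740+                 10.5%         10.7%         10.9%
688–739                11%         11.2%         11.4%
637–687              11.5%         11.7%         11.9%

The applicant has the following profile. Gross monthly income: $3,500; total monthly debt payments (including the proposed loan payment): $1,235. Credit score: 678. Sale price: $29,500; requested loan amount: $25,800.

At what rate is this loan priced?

Credit score 678 ≥ 637; DTI = 1,235/3,500 = 35.3% ≤ 38%
LTV: 25,800 ÷ 29,500 = 87.5%, within 100% cap
Credit 678 → row 637–687; LTV 87.5% → column 82.01–89%. Grid cell → 11.7%.

11.7%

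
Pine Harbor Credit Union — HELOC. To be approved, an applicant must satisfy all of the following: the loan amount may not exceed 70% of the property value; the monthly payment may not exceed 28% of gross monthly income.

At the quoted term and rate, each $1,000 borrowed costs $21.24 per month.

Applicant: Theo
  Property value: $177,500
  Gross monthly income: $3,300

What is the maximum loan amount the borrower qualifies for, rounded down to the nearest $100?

Payment cap: 28% × $3,300 = $924/month.
At $21.24 per $1,000, that supports 924/21.24 × 1,000 ≈ $43,502 → $43,500.
LTV cap: 70% × $177,500 = $124,250 → $124,200.
Binding constraint: payment-to-income.

$43,500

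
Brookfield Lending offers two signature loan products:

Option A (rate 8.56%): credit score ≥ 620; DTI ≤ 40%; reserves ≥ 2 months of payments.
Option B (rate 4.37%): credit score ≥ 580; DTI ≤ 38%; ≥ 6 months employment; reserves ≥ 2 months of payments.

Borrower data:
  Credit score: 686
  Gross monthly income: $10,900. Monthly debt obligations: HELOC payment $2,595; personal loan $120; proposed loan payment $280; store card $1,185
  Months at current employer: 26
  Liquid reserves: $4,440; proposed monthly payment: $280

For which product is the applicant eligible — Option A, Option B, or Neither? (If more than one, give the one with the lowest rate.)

Option A

Total debts = (2,595 + 120 + 280 + 1,185) = 4,180; DTI = 4,180/10,900 = 38.3%.
Reserves = 4,440/280 = 15.9 months.
Option A: score 686 ≥ 620; DTI 38.3% ≤ 40%; reserves 15.9 ≥ 2 mo → qualifies.
Option B: score 686 ≥ 580; DTI 38.3% > 38%; employment 26 ≥ 6 mo; reserves 15.9 ≥ 2 mo → does not qualify.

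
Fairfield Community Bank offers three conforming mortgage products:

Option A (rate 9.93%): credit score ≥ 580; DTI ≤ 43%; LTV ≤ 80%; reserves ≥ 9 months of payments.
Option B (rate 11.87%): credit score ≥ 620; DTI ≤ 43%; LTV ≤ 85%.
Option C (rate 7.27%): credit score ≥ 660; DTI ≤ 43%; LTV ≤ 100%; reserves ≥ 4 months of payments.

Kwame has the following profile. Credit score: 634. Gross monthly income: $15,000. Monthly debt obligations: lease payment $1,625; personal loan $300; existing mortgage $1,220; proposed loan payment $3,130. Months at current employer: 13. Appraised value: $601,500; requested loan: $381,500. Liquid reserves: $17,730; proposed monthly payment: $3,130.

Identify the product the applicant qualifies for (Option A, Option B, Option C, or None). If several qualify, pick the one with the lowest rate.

Option B

Total debts = (1,625 + 300 + 1,220 + 3,130) = 6,275; DTI = 6,275/15,000 = 41.8%.
LTV = 381,500/601,500 = 63.4%.
Reserves = 17,730/3,130 = 5.7 months.
Option A: score 634 ≥ 580; DTI 41.8% ≤ 43%; LTV 63.4% ≤ 80%; reserves 5.7 < 9 mo → does not qualify.
Option B: score 634 ≥ 620; DTI 41.8% ≤ 43%; LTV 63.4% ≤ 85% → qualifies.
Option C: score 634 < 660; DTI 41.8% ≤ 43%; LTV 63.4% ≤ 100%; reserves 5.7 ≥ 4 mo → does not qualify.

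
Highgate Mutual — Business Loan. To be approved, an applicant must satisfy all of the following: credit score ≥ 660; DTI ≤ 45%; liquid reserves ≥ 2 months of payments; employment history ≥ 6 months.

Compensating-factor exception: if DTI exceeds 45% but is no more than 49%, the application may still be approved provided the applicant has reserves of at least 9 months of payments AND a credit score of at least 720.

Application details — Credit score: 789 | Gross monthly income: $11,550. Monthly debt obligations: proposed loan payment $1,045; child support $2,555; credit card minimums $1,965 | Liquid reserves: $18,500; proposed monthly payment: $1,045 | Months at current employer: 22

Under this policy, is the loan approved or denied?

Approved

Credit score 789 ≥ 660 (meets base)
Total debts = (1,045 + 2,555 + 1,965) = 5,565. DTI: 5,565 ÷ 11,550 = 48.2%, over the 45% base limit.
Reserves = 18,500/1,045 = 17.7 months ≥ 2
Employment 22 ≥ 6 months
48.2% falls in the override range (45%–49%), so the compensating-factor test applies.
Override check — reserves: 17.7 mo (ok); score: 789 (ok).
Both override conditions satisfied; DTI exception granted.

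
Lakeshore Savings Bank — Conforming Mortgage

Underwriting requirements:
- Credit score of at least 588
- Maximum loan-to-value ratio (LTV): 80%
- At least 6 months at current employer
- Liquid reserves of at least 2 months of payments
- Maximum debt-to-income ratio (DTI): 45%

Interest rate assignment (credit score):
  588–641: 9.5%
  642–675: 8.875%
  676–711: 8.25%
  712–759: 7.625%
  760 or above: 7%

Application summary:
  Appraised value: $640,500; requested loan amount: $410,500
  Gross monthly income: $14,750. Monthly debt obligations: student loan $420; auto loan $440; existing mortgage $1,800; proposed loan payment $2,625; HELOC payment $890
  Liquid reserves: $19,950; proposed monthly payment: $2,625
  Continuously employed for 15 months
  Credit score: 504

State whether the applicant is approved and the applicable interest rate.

Credit score 504 < 588 (below minimum)
Employment 15 ≥ 6 months
Liquid reserves cover 19,950/2,625 = 7.6 months — ≥ 2 required
Total monthly debts = (420 + 440 + 1,800 + 2,625 + 890) = 6,175. DTI: 6,175 ÷ 14,750 = 41.9%, within the 45% cap
LTV = 410,500/640,500 = 64.1% ≤ 80%
Not all requirements met → denied.

Denied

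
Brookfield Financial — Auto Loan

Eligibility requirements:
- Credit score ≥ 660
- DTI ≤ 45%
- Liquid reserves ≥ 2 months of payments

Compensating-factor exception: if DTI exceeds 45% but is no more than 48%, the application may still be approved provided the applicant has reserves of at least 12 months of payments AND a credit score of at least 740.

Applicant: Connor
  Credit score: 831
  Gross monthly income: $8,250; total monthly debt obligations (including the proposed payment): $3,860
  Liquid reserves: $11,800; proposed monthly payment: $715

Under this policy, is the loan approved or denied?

Approved

Credit score 831 ≥ 660 (meets base)
DTI: 3,860 ÷ 8,250 = 46.8%, over the 45% base limit.
Liquid reserves cover 11,800/715 = 16.5 months — ≥ 2 required
DTI 46.8% is within the 45%–48% exception band; checking compensating factors.
Override check — reserves: 16.5 mo (ok); score: 831 (ok).
Both override conditions satisfied; DTI exception granted.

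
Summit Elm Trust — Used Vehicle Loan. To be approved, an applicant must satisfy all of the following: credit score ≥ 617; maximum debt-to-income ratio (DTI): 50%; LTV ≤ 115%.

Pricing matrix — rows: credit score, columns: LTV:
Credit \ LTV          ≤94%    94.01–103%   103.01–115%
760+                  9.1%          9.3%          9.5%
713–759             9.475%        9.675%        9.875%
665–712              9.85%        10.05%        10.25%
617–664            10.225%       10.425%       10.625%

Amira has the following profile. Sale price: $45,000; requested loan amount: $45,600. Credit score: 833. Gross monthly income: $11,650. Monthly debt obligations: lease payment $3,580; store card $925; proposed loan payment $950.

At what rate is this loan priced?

Credit score 833 ≥ 617; Total monthly debts = (3,580 + 925 + 950) = 5,455. DTI: 5,455 ÷ 11,650 = 46.8%, within the 50% cap
LTV: 45,600 ÷ 45,000 = 101.3%, within 115% cap
Row: 833 falls in 760+. Column: 101.3% falls in 94.01–103%. Rate = 9.3%.

9.3%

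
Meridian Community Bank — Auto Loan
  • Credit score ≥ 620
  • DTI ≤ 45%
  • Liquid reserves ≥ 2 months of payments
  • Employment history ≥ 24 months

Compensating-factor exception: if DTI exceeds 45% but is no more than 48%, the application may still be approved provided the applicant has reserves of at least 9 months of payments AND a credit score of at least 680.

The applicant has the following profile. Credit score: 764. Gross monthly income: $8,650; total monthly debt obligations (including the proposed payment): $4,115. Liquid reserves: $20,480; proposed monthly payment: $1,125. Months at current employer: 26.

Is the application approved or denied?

Approved

Credit score 764 ≥ 620 (meets base)
DTI: 4,115 ÷ 8,650 = 47.6%, over the 45% base limit.
Reserves: 20,480 ÷ 1,125 = 18.2 months (meets 2-month minimum)
Employment 26 ≥ 24 months
47.6% falls in the override range (45%–48%), so the compensating-factor test applies.
Override check — reserves: 18.2 mo (ok); score: 764 (ok).
Both compensating conditions met → exception applies.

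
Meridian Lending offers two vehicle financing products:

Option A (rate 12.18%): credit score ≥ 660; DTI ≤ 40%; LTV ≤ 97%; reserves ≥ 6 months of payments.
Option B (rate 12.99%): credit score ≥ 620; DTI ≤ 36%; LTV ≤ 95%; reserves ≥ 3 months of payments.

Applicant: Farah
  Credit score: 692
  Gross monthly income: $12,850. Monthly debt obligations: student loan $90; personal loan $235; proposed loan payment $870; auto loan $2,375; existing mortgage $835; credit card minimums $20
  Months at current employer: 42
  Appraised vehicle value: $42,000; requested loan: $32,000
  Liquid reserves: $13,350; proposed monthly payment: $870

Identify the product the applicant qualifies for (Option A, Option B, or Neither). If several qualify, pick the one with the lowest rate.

Total debts = (90 + 235 + 870 + 2,375 + 835 + 20) = 4,425; DTI = 4,425/12,850 = 34.4%.
LTV = 32,000/42,000 = 76.2%.
Reserves = 13,350/870 = 15.3 months.
Option A: score 692 ≥ 660; DTI 34.4% ≤ 40%; LTV 76.2% ≤ 97%; reserves 15.3 ≥ 6 mo → qualifies.
Option B: score 692 ≥ 620; DTI 34.4% ≤ 36%; LTV 76.2% ≤ 95%; reserves 15.3 ≥ 3 mo → qualifies.
Qualifying: Option A, Option B. Lowest rate is 12.18% → Option A.

Option A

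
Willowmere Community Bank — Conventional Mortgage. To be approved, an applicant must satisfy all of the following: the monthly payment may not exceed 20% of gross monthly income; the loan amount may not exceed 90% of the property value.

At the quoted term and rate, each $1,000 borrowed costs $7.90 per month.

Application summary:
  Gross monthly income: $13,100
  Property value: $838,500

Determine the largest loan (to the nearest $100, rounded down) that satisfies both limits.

Payment cap: 20% × $13,100 = $2,620/month.
At $7.90 per $1,000, that supports 2,620/7.90 × 1,000 ≈ $331,645 → $331,600.
LTV cap: 90% × $838,500 = $754,650 → $754,600.
Binding constraint: payment-to-income.

$331,600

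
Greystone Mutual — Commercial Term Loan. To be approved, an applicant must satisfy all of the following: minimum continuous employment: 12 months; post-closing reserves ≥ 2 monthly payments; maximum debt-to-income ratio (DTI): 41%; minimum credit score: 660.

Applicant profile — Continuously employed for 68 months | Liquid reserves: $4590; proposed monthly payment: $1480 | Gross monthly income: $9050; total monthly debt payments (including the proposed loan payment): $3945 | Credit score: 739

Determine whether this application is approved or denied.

Denied

Employment 68 ≥ 12 months
Reserves: 4,590 ÷ 1,480 = 3.1 months (meets 2-month minimum)
DTI: 3,945 ÷ 9,050 = 43.6%, exceeds the 41% cap
Credit score 739 ≥ 660 (meets)
Fails on DTI.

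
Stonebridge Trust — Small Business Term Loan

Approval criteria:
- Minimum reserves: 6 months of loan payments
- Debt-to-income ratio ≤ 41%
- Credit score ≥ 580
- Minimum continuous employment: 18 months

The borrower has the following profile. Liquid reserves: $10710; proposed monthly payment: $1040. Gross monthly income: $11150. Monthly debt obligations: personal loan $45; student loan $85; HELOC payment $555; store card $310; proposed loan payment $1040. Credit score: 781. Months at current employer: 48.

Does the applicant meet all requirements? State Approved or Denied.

Reserves: 10,710 ÷ 1,040 = 10.3 months (meets 6-month minimum)
Total monthly debts = (45 + 85 + 555 + 310 + 1,040) = 2,035. Debt-to-income = 2,035/11,150 = 18.3% — meets 41% limit
Credit score 781 ≥ 580 (meets)
Employment 48 ≥ 18 months
All criteria satisfied.

Approved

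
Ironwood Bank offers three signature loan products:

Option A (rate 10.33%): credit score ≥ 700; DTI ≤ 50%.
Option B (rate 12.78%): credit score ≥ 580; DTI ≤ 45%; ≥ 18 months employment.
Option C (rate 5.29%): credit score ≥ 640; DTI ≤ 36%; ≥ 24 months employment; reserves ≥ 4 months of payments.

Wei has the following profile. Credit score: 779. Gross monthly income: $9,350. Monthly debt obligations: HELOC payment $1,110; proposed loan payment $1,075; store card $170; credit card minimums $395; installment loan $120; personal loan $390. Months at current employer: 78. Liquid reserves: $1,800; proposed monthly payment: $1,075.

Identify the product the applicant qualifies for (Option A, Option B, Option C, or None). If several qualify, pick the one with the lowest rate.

Total debts = (1,110 + 1,075 + 170 + 395 + 120 + 390) = 3,260; DTI = 3,260/9,350 = 34.9%.
Reserves = 1,800/1,075 = 1.7 months.
Option A: score 779 ≥ 700; DTI 34.9% ≤ 50% → qualifies.
Option B: score 779 ≥ 580; DTI 34.9% ≤ 45%; employment 78 ≥ 18 mo → qualifies.
Option C: score 779 ≥ 640; DTI 34.9% ≤ 36%; employment 78 ≥ 24 mo; reserves 1.7 < 4 mo → does not qualify.
Qualifying: Option A, Option B. Lowest rate is 10.33% → Option A.

Option A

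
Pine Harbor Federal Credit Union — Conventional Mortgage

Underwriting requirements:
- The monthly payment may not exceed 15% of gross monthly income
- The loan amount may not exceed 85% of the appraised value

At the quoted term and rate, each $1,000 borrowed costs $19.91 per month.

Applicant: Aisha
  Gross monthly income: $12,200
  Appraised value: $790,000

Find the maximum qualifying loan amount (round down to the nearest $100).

$91,900

Payment cap: 15% × $12,200 = $1,830/month.
At $19.91 per $1,000, that supports 1,830/19.91 × 1,000 ≈ $91,913 → $91,900.
LTV cap: 85% × $790,000 = $671,500 → $671,500.
Binding constraint: payment-to-income.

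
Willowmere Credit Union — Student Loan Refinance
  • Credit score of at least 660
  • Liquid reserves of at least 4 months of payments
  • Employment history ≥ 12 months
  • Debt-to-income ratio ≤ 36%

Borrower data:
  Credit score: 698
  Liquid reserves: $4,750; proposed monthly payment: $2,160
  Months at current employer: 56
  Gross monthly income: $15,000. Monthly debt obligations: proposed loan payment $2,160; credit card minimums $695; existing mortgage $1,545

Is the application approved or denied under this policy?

Denied

Credit score 698 ≥ 660 (meets)
Liquid reserves cover 4,750/2,160 = 2.2 months — < 4 required
Employment 56 ≥ 12 months
Total monthly debts = (2,160 + 695 + 1,545) = 4,400. DTI = 4,400/15,000 = 29.3% ≤ 36%
Fails on reserves.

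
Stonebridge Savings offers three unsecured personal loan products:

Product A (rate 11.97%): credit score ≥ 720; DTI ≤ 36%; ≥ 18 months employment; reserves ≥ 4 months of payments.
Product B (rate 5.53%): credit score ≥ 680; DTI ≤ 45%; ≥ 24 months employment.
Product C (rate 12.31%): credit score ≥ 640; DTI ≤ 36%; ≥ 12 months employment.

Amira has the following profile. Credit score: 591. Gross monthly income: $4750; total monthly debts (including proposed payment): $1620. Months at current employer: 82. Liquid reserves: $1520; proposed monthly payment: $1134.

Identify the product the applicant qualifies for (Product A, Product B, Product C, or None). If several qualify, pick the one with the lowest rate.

DTI = 1,620/4,750 = 34.1%.
Reserves = 1,520/1,134 = 1.3 months.
Product A: score 591 < 720; DTI 34.1% ≤ 36%; employment 82 ≥ 18 mo; reserves 1.3 < 4 mo → does not qualify.
Product B: score 591 < 680; DTI 34.1% ≤ 45%; employment 82 ≥ 24 mo → does not qualify.
Product C: score 591 < 640; DTI 34.1% ≤ 36%; employment 82 ≥ 12 mo → does not qualify.

None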